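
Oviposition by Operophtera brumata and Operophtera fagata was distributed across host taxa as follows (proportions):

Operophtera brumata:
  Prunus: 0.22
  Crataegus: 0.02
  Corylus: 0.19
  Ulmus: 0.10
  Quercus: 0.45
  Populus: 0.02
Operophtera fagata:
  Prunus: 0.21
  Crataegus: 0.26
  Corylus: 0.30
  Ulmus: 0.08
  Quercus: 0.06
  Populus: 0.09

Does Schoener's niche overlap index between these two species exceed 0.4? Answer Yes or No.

Yes

Σ|p₁ᵢ − p₂ᵢ| = 0.01 + 0.24 + 0.11 + 0.02 + 0.39 + 0.07 = 0.84
D = 1 − ½ × 0.84 = 1 − 0.420 = 0.5800
D = 0.5800 > 0.4 → Yes.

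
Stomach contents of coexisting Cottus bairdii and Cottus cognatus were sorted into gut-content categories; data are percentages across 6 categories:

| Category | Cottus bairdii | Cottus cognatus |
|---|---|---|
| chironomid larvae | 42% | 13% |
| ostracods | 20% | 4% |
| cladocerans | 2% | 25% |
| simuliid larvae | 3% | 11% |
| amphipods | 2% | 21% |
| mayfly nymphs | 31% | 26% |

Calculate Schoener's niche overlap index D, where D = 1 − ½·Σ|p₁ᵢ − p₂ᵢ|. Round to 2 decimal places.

Convert percentages to proportions (divide by 100).
Σ|p₁ᵢ − p₂ᵢ| = 0.29 + 0.16 + 0.23 + 0.08 + 0.19 + 0.05 = 1.00
D = 1 − ½ × 1.00 = 1 − 0.500 = 0.5000

0.50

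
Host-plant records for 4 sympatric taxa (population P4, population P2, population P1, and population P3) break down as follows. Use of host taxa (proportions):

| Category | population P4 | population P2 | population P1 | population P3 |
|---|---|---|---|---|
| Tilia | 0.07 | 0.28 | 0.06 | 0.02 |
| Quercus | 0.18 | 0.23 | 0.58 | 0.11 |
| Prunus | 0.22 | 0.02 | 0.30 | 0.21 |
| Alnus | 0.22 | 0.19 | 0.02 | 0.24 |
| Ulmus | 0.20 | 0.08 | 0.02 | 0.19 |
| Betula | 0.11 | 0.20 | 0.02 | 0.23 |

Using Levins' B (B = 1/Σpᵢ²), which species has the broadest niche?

Σp_P4ᵢ² = 0.07² + 0.18² + 0.22² + 0.22² + 0.20² + 0.11² = 0.0049 + 0.0324 + 0.0484 + 0.0484 + 0.0400 + 0.0121 = 0.1862
B_P4 = 1 / 0.1862 = 5.3706
Σp_P2ᵢ² = 0.28² + 0.23² + 0.02² + 0.19² + 0.08² + 0.20² = 0.0784 + 0.0529 + 0.0004 + 0.0361 + 0.0064 + 0.0400 = 0.2142
B_P2 = 1 / 0.2142 = 4.6685
Σp_P1ᵢ² = 0.06² + 0.58² + 0.30² + 0.02² + 0.02² + 0.02² = 0.0036 + 0.3364 + 0.0900 + 0.0004 + 0.0004 + 0.0004 = 0.4312
B_P1 = 1 / 0.4312 = 2.3191
Σp_P3ᵢ² = 0.02² + 0.11² + 0.21² + 0.24² + 0.19² + 0.23² = 0.0004 + 0.0121 + 0.0441 + 0.0576 + 0.0361 + 0.0529 = 0.2032
B_P3 = 1 / 0.2032 = 4.9213
Highest B → broadest niche (most generalist): population P4 (B = 5.37).

population P4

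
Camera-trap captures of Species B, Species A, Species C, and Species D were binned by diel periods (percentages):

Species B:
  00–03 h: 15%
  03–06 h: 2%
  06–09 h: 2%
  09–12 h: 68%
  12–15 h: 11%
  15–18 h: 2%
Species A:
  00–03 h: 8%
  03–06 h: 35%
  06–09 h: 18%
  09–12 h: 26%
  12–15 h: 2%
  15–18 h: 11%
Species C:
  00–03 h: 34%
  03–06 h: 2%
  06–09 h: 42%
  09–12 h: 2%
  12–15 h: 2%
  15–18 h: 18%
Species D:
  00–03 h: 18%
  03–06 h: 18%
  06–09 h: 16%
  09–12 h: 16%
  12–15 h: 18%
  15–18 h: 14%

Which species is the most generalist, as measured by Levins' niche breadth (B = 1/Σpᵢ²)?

Convert percentages to proportions (divide by 100).
Σp_Bᵢ² = 0.15² + 0.02² + 0.02² + 0.68² + 0.11² + 0.02² = 0.0225 + 0.0004 + 0.0004 + 0.4624 + 0.0121 + 0.0004 = 0.4982
B_B = 1 / 0.4982 = 2.0072
Σp_Aᵢ² = 0.08² + 0.35² + 0.18² + 0.26² + 0.02² + 0.11² = 0.0064 + 0.1225 + 0.0324 + 0.0676 + 0.0004 + 0.0121 = 0.2414
B_A = 1 / 0.2414 = 4.1425
Σp_Cᵢ² = 0.34² + 0.02² + 0.42² + 0.02² + 0.02² + 0.18² = 0.1156 + 0.0004 + 0.1764 + 0.0004 + 0.0004 + 0.0324 = 0.3256
B_C = 1 / 0.3256 = 3.0713
Σp_Dᵢ² = 0.18² + 0.18² + 0.16² + 0.16² + 0.18² + 0.14² = 0.0324 + 0.0324 + 0.0256 + 0.0256 + 0.0324 + 0.0196 = 0.1680
B_D = 1 / 0.1680 = 5.9524
Highest B → broadest niche (most generalist): Species D (B = 5.95).

Species D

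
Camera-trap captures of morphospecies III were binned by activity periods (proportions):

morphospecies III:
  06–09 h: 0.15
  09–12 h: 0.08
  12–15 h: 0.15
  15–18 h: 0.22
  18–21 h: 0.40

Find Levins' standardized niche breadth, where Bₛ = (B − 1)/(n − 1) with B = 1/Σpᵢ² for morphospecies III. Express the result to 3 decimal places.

0.712

Σpᵢ² = 0.15² + 0.08² + 0.15² + 0.22² + 0.40² = 0.0225 + 0.0064 + 0.0225 + 0.0484 + 0.1600 = 0.2598
B = 1 / 0.2598 = 3.84911
Bₛ = (B − 1)/(n − 1) = (3.84911 − 1)/(5 − 1) = 2.84911/4 = 0.71228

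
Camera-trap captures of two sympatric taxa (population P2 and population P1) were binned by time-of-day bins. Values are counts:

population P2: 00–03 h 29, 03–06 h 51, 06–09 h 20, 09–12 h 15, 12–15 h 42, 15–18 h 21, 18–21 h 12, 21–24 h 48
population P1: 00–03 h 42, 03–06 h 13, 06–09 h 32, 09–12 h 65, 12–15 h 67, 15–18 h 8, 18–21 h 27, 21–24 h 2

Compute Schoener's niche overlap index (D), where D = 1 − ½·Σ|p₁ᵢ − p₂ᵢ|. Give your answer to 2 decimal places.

Proportions for population P2 (n=238): 29/238=0.1218, 51/238=0.2143, 20/238=0.0840, 15/238=0.0630, 42/238=0.1765, 21/238=0.0882, 12/238=0.0504, 48/238=0.2017
Proportions for population P1 (n=256): 42/256=0.1641, 13/256=0.0508, 32/256=0.1250, 65/256=0.2539, 67/256=0.2617, 8/256=0.0313, 27/256=0.1055, 2/256=0.0078
Σ|p₁ᵢ − p₂ᵢ| = 0.0423 + 0.1635 + 0.0410 + 0.1909 + 0.0852 + 0.0569 + 0.0551 + 0.1939 = 0.8288
D = 1 − ½ × 0.8288 = 1 − 0.41440 = 0.58560

0.59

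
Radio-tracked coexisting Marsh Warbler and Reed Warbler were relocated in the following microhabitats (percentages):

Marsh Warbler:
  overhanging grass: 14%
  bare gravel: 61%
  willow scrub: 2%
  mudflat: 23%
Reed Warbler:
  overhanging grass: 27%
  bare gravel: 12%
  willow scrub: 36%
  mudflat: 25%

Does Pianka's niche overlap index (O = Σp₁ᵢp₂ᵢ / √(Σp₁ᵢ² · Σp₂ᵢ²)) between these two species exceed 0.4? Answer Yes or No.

Yes

Convert percentages to proportions (divide by 100).
Σ p₁ᵢp₂ᵢ = 0.0378 + 0.0732 + 0.0072 + 0.0575 = 0.1757
Σp_1ᵢ² = 0.14² + 0.61² + 0.02² + 0.23² = 0.0196 + 0.3721 + 0.0004 + 0.0529 = 0.4450
Σp_2ᵢ² = 0.27² + 0.12² + 0.36² + 0.25² = 0.0729 + 0.0144 + 0.1296 + 0.0625 = 0.2794
O = 0.1757 / √(0.4450 × 0.2794) = 0.1757 / 0.35261 = 0.4983
O = 0.4983 > 0.4 → Yes.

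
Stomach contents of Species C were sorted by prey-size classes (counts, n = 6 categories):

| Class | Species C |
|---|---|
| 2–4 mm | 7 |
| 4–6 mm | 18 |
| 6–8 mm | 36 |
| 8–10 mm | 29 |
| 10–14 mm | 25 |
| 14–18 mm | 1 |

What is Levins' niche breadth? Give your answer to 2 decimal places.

4.29

Proportions for Species C (n=116): 7/116=0.0603, 18/116=0.1552, 36/116=0.3103, 29/116=0.2500, 25/116=0.2155, 1/116=0.0086
Σpᵢ² = 0.0603² + 0.1552² + 0.3103² + 0.2500² + 0.2155² + 0.0086² = 0.003636 + 0.024087 + 0.096286 + 0.062500 + 0.046440 + 0.000074 = 0.233023
B = 1 / 0.233023 = 4.2914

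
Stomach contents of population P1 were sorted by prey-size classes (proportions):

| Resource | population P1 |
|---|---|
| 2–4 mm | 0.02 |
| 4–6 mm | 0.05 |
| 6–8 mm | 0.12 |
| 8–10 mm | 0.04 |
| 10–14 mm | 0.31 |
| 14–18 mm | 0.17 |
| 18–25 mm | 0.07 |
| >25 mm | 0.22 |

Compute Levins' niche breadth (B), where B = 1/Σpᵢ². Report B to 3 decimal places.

5.071

Σpᵢ² = 0.02² + 0.05² + 0.12² + 0.04² + 0.31² + 0.17² + 0.07² + 0.22² = 0.0004 + 0.0025 + 0.0144 + 0.0016 + 0.0961 + 0.0289 + 0.0049 + 0.0484 = 0.1972
B = 1 / 0.1972 = 5.07099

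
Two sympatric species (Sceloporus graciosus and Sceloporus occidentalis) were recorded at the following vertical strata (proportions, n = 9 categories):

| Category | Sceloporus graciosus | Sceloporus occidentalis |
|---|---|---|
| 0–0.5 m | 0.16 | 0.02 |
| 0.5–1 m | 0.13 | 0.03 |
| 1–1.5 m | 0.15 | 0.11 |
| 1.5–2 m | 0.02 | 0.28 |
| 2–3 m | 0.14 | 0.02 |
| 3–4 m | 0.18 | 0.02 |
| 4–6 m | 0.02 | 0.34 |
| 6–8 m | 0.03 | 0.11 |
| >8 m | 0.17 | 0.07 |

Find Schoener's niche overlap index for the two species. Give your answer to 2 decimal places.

0.34

Σ|p₁ᵢ − p₂ᵢ| = 0.14 + 0.10 + 0.04 + 0.26 + 0.12 + 0.16 + 0.32 + 0.08 + 0.10 = 1.32
D = 1 − ½ × 1.32 = 1 − 0.660 = 0.3400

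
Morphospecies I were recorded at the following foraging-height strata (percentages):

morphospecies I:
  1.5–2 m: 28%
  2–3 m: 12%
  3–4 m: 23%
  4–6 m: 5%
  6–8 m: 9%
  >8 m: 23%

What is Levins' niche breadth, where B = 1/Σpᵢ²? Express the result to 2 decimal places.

Convert percentages to proportions (divide by 100).
Σpᵢ² = 0.28² + 0.12² + 0.23² + 0.05² + 0.09² + 0.23² = 0.0784 + 0.0144 + 0.0529 + 0.0025 + 0.0081 + 0.0529 = 0.2092
B = 1 / 0.2092 = 4.7801

4.78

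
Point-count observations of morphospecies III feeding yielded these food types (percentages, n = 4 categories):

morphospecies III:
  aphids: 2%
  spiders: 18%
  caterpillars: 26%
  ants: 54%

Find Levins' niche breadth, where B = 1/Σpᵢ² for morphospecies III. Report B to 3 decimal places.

Convert percentages to proportions (divide by 100).
Σpᵢ² = 0.02² + 0.18² + 0.26² + 0.54² = 0.0004 + 0.0324 + 0.0676 + 0.2916 = 0.3920
B = 1 / 0.3920 = 2.55102

2.551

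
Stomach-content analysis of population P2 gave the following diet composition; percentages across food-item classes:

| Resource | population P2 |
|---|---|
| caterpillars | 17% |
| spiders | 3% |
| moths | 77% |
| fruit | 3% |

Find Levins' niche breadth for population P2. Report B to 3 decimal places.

1.604

Convert percentages to proportions (divide by 100).
Σpᵢ² = 0.17² + 0.03² + 0.77² + 0.03² = 0.0289 + 0.0009 + 0.5929 + 0.0009 = 0.6236
B = 1 / 0.6236 = 1.60359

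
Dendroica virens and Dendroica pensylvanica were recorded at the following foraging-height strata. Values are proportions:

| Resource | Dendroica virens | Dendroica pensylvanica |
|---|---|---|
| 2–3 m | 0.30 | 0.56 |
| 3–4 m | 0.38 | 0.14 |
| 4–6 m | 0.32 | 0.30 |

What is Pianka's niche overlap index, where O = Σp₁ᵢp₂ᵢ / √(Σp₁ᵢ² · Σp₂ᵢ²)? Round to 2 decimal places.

Σ p₁ᵢp₂ᵢ = 0.1680 + 0.0532 + 0.0960 = 0.3172
Σp_1ᵢ² = 0.30² + 0.38² + 0.32² = 0.0900 + 0.1444 + 0.1024 = 0.3368
Σp_2ᵢ² = 0.56² + 0.14² + 0.30² = 0.3136 + 0.0196 + 0.0900 = 0.4232
O = 0.3172 / √(0.3368 × 0.4232) = 0.3172 / 0.37754 = 0.8402

0.84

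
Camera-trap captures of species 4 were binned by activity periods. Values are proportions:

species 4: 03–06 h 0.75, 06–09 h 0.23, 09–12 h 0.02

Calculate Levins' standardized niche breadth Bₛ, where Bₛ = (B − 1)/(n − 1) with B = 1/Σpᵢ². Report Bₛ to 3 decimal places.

Σpᵢ² = 0.75² + 0.23² + 0.02² = 0.5625 + 0.0529 + 0.0004 = 0.6158
B = 1 / 0.6158 = 1.62390
Bₛ = (B − 1)/(n − 1) = (1.62390 − 1)/(3 − 1) = 0.62390/2 = 0.31195

0.312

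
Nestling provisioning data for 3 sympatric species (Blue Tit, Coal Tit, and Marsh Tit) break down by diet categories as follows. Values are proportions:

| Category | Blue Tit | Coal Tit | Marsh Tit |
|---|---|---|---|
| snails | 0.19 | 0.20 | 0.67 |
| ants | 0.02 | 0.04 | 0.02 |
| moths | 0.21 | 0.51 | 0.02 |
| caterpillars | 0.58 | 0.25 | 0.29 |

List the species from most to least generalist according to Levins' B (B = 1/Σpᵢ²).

Σp_Blueᵢ² = 0.19² + 0.02² + 0.21² + 0.58² = 0.0361 + 0.0004 + 0.0441 + 0.3364 = 0.4170
B_Blue = 1 / 0.4170 = 2.3981
Σp_Coalᵢ² = 0.20² + 0.04² + 0.51² + 0.25² = 0.0400 + 0.0016 + 0.2601 + 0.0625 = 0.3642
B_Coal = 1 / 0.3642 = 2.7457
Σp_Marsᵢ² = 0.67² + 0.02² + 0.02² + 0.29² = 0.4489 + 0.0004 + 0.0004 + 0.0841 = 0.5338
B_Mars = 1 / 0.5338 = 1.8734
Ranking by B (broadest → narrowest): Coal Tit (2.75) > Blue Tit (2.40) > Marsh Tit (1.87)

Coal Tit > Blue Tit > Marsh Tit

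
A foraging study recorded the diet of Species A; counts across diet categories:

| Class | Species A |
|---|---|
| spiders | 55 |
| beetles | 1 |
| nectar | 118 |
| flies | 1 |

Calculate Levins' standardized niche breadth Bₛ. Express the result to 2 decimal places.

Proportions for Species A (n=175): 55/175=0.3143, 1/175=0.0057, 118/175=0.6743, 1/175=0.0057
Σpᵢ² = 0.3143² + 0.0057² + 0.6743² + 0.0057² = 0.098784 + 0.000032 + 0.454680 + 0.000032 = 0.553528
B = 1 / 0.553528 = 1.8066
Bₛ = (B − 1)/(n − 1) = (1.8066 − 1)/(4 − 1) = 0.8066/3 = 0.2689

0.27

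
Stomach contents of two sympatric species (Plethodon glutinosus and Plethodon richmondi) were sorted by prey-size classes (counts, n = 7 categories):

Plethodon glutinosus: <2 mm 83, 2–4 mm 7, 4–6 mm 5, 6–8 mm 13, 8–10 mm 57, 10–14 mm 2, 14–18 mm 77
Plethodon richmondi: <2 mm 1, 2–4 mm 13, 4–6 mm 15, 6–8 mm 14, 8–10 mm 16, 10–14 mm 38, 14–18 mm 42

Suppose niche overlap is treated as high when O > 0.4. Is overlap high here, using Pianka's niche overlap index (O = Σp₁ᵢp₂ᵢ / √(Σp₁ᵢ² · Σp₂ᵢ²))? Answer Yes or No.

Yes

Proportions for Plethodon glutinosus (n=244): 83/244=0.3402, 7/244=0.0287, 5/244=0.0205, 13/244=0.0533, 57/244=0.2336, 2/244=0.0082, 77/244=0.3156
Proportions for Plethodon richmondi (n=139): 1/139=0.0072, 13/139=0.0935, 15/139=0.1079, 14/139=0.1007, 16/139=0.1151, 38/139=0.2734, 42/139=0.3022
Σ p₁ᵢp₂ᵢ = 0.002449 + 0.002683 + 0.002212 + 0.005367 + 0.026887 + 0.002242 + 0.095374 = 0.137214
Σp_1ᵢ² = 0.3402² + 0.0287² + 0.0205² + 0.0533² + 0.2336² + 0.0082² + 0.3156² = 0.115736 + 0.000824 + 0.000420 + 0.002841 + 0.054569 + 0.000067 + 0.099603 = 0.274060
Σp_2ᵢ² = 0.0072² + 0.0935² + 0.1079² + 0.1007² + 0.1151² + 0.2734² + 0.3022² = 0.000052 + 0.008742 + 0.011642 + 0.010140 + 0.013248 + 0.074748 + 0.091325 = 0.209897
O = 0.137214 / √(0.274060 × 0.209897) = 0.137214 / 0.2398424 = 0.5721
O = 0.5721 > 0.4 → Yes.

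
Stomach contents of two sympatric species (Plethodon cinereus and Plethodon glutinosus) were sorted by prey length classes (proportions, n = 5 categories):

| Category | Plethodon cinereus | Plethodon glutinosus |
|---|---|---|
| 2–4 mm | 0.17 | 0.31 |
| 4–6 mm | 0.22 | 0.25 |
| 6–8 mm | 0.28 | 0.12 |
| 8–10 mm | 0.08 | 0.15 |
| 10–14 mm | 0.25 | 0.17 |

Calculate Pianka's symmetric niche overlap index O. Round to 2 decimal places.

0.87

Σ p₁ᵢp₂ᵢ = 0.0527 + 0.0550 + 0.0336 + 0.0120 + 0.0425 = 0.1958
Σp_1ᵢ² = 0.17² + 0.22² + 0.28² + 0.08² + 0.25² = 0.0289 + 0.0484 + 0.0784 + 0.0064 + 0.0625 = 0.2246
Σp_2ᵢ² = 0.31² + 0.25² + 0.12² + 0.15² + 0.17² = 0.0961 + 0.0625 + 0.0144 + 0.0225 + 0.0289 = 0.2244
O = 0.1958 / √(0.2246 × 0.2244) = 0.1958 / 0.22450 = 0.8722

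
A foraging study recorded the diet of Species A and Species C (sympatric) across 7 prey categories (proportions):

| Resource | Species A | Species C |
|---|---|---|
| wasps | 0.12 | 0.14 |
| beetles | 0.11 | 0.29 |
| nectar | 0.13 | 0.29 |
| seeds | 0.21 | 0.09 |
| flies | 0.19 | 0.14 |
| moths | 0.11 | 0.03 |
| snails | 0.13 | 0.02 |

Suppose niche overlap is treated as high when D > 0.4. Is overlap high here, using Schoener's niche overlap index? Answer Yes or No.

Σ|p₁ᵢ − p₂ᵢ| = 0.02 + 0.18 + 0.16 + 0.12 + 0.05 + 0.08 + 0.11 = 0.72
D = 1 − ½ × 0.72 = 1 − 0.360 = 0.6400
D = 0.6400 > 0.4 → Yes.

Yes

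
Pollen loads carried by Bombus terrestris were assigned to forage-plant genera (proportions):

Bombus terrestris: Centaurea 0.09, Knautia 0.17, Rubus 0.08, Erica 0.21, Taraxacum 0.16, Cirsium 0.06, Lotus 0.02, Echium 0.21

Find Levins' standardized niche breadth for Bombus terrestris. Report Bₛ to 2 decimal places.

Σpᵢ² = 0.09² + 0.17² + 0.08² + 0.21² + 0.16² + 0.06² + 0.02² + 0.21² = 0.0081 + 0.0289 + 0.0064 + 0.0441 + 0.0256 + 0.0036 + 0.0004 + 0.0441 = 0.1612
B = 1 / 0.1612 = 6.2035
Bₛ = (B − 1)/(n − 1) = (6.2035 − 1)/(8 − 1) = 5.2035/7 = 0.7434

0.74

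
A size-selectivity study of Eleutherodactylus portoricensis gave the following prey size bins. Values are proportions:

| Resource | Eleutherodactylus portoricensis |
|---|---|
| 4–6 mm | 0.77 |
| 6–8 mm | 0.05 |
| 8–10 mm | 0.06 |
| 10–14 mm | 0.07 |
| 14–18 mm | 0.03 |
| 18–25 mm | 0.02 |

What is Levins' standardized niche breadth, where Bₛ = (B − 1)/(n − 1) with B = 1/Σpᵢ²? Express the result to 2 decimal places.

Σpᵢ² = 0.77² + 0.05² + 0.06² + 0.07² + 0.03² + 0.02² = 0.5929 + 0.0025 + 0.0036 + 0.0049 + 0.0009 + 0.0004 = 0.6052
B = 1 / 0.6052 = 1.6523
Bₛ = (B − 1)/(n − 1) = (1.6523 − 1)/(6 − 1) = 0.6523/5 = 0.1305

0.13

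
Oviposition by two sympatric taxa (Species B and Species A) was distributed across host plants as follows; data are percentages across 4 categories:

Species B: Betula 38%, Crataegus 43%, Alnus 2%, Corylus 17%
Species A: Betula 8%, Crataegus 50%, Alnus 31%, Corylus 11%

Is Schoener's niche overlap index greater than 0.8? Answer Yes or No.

No

Convert percentages to proportions (divide by 100).
Σ|p₁ᵢ − p₂ᵢ| = 0.30 + 0.07 + 0.29 + 0.06 = 0.72
D = 1 − ½ × 0.72 = 1 − 0.360 = 0.6400
D = 0.6400 < 0.8 → No.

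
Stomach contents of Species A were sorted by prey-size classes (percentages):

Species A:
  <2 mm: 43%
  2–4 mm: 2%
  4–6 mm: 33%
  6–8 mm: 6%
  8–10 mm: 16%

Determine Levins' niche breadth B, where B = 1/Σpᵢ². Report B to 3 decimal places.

3.092

Convert percentages to proportions (divide by 100).
Σpᵢ² = 0.43² + 0.02² + 0.33² + 0.06² + 0.16² = 0.1849 + 0.0004 + 0.1089 + 0.0036 + 0.0256 = 0.3234
B = 1 / 0.3234 = 3.09215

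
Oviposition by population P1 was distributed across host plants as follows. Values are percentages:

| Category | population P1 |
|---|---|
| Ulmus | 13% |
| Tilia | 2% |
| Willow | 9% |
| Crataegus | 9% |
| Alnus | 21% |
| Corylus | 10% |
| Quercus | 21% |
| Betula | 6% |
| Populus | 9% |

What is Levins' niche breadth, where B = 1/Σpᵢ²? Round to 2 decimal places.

Convert percentages to proportions (divide by 100).
Σpᵢ² = 0.13² + 0.02² + 0.09² + 0.09² + 0.21² + 0.10² + 0.21² + 0.06² + 0.09² = 0.0169 + 0.0004 + 0.0081 + 0.0081 + 0.0441 + 0.0100 + 0.0441 + 0.0036 + 0.0081 = 0.1434
B = 1 / 0.1434 = 6.9735

6.97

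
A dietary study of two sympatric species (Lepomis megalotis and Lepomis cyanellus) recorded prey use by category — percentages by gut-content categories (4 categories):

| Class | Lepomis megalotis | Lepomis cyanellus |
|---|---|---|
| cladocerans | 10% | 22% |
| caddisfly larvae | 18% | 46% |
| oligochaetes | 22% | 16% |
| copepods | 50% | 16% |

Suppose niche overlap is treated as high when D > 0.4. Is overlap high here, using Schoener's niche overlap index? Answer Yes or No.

Yes

Convert percentages to proportions (divide by 100).
Σ|p₁ᵢ − p₂ᵢ| = 0.12 + 0.28 + 0.06 + 0.34 = 0.80
D = 1 − ½ × 0.80 = 1 − 0.400 = 0.6000
D = 0.6000 > 0.4 → Yes.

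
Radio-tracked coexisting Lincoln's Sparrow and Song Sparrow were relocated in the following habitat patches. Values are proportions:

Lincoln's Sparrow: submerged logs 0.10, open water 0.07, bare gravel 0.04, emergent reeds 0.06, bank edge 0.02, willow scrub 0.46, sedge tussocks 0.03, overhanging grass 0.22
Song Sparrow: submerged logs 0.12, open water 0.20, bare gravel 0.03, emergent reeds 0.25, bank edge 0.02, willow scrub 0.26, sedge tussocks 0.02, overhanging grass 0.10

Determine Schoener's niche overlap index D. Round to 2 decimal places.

Σ|p₁ᵢ − p₂ᵢ| = 0.02 + 0.13 + 0.01 + 0.19 + 0.00 + 0.20 + 0.01 + 0.12 = 0.68
D = 1 − ½ × 0.68 = 1 − 0.340 = 0.6600

0.66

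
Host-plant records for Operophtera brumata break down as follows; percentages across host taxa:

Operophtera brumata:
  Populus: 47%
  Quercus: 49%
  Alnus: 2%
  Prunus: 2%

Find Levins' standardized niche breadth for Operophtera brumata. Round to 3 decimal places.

0.388

Convert percentages to proportions (divide by 100).
Σpᵢ² = 0.47² + 0.49² + 0.02² + 0.02² = 0.2209 + 0.2401 + 0.0004 + 0.0004 = 0.4618
B = 1 / 0.4618 = 2.16544
Bₛ = (B − 1)/(n − 1) = (2.16544 − 1)/(4 − 1) = 1.16544/3 = 0.38848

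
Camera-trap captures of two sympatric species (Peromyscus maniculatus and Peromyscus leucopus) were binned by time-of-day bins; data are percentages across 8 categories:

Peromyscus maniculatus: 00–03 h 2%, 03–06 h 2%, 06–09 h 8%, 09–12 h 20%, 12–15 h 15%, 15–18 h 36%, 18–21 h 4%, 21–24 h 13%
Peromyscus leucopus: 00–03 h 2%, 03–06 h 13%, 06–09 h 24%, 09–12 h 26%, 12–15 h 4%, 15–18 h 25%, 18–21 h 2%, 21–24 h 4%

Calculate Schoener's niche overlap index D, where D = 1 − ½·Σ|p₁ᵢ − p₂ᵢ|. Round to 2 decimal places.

Convert percentages to proportions (divide by 100).
Σ|p₁ᵢ − p₂ᵢ| = 0.00 + 0.11 + 0.16 + 0.06 + 0.11 + 0.11 + 0.02 + 0.09 = 0.66
D = 1 − ½ × 0.66 = 1 − 0.330 = 0.6700

0.67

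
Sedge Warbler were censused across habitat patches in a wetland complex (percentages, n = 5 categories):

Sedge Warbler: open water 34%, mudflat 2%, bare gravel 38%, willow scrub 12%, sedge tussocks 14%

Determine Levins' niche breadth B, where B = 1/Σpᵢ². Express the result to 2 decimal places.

Convert percentages to proportions (divide by 100).
Σpᵢ² = 0.34² + 0.02² + 0.38² + 0.12² + 0.14² = 0.1156 + 0.0004 + 0.1444 + 0.0144 + 0.0196 = 0.2944
B = 1 / 0.2944 = 3.3967

3.40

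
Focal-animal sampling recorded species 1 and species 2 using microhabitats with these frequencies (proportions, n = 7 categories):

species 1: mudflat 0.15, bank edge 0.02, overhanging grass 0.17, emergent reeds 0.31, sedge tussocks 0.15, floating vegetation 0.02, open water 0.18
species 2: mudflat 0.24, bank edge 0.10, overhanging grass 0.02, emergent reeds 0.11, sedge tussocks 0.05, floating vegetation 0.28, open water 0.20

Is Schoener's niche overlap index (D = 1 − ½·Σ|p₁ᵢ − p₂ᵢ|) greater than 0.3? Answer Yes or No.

Σ|p₁ᵢ − p₂ᵢ| = 0.09 + 0.08 + 0.15 + 0.20 + 0.10 + 0.26 + 0.02 = 0.90
D = 1 − ½ × 0.90 = 1 − 0.450 = 0.5500
D = 0.5500 > 0.3 → Yes.

Yes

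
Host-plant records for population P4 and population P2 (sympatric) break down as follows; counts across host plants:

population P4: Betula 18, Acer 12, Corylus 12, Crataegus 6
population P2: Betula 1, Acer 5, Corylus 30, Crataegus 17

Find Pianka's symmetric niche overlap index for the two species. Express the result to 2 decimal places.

Proportions for population P4 (n=48): 18/48=0.3750, 12/48=0.2500, 12/48=0.2500, 6/48=0.1250
Proportions for population P2 (n=53): 1/53=0.0189, 5/53=0.0943, 30/53=0.5660, 17/53=0.3208
Σ p₁ᵢp₂ᵢ = 0.007088 + 0.023575 + 0.141500 + 0.040100 = 0.212263
Σp_1ᵢ² = 0.3750² + 0.2500² + 0.2500² + 0.1250² = 0.140625 + 0.062500 + 0.062500 + 0.015625 = 0.281250
Σp_2ᵢ² = 0.0189² + 0.0943² + 0.5660² + 0.3208² = 0.000357 + 0.008892 + 0.320356 + 0.102913 = 0.432518
O = 0.212263 / √(0.281250 × 0.432518) = 0.212263 / 0.3487774 = 0.6086

0.61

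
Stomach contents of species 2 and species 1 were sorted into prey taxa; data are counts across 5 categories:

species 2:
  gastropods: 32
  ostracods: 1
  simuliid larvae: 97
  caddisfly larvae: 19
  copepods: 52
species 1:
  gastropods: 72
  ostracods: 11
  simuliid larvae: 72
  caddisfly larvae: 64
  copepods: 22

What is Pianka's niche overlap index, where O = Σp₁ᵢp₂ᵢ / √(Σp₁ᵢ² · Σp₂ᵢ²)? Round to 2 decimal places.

Proportions for species 2 (n=201): 32/201=0.1592, 1/201=0.0050, 97/201=0.4826, 19/201=0.0945, 52/201=0.2587
Proportions for species 1 (n=241): 72/241=0.2988, 11/241=0.0456, 72/241=0.2988, 64/241=0.2656, 22/241=0.0913
Σ p₁ᵢp₂ᵢ = 0.047569 + 0.000228 + 0.144201 + 0.025099 + 0.023619 = 0.240716
Σp_1ᵢ² = 0.1592² + 0.0050² + 0.4826² + 0.0945² + 0.2587² = 0.025345 + 0.000025 + 0.232903 + 0.008930 + 0.066926 = 0.334129
Σp_2ᵢ² = 0.2988² + 0.0456² + 0.2988² + 0.2656² + 0.0913² = 0.089281 + 0.002079 + 0.089281 + 0.070543 + 0.008336 = 0.259520
O = 0.240716 / √(0.334129 × 0.259520) = 0.240716 / 0.2944710 = 0.8175

0.82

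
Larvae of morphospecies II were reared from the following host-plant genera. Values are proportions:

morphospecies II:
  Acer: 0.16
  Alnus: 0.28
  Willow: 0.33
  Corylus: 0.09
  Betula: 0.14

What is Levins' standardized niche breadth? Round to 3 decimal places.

0.789

Σpᵢ² = 0.16² + 0.28² + 0.33² + 0.09² + 0.14² = 0.0256 + 0.0784 + 0.1089 + 0.0081 + 0.0196 = 0.2406
B = 1 / 0.2406 = 4.15628
Bₛ = (B − 1)/(n − 1) = (4.15628 − 1)/(5 − 1) = 3.15628/4 = 0.78907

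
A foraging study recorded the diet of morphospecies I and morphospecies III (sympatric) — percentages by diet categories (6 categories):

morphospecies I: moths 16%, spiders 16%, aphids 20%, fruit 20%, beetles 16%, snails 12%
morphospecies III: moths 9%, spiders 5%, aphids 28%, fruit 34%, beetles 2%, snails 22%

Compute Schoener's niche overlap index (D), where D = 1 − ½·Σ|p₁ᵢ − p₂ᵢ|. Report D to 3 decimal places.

0.680

Convert percentages to proportions (divide by 100).
Σ|p₁ᵢ − p₂ᵢ| = 0.07 + 0.11 + 0.08 + 0.14 + 0.14 + 0.10 = 0.64
D = 1 − ½ × 0.64 = 1 − 0.320 = 0.68000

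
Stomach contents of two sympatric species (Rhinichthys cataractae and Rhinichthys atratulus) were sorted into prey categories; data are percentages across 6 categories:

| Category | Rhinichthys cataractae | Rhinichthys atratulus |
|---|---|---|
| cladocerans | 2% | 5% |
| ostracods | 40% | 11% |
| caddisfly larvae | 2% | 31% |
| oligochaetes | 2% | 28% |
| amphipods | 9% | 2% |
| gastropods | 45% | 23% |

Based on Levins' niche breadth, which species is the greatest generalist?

Rhinichthys atratulus

Convert percentages to proportions (divide by 100).
Σp_cataᵢ² = 0.02² + 0.40² + 0.02² + 0.02² + 0.09² + 0.45² = 0.0004 + 0.1600 + 0.0004 + 0.0004 + 0.0081 + 0.2025 = 0.3718
B_cata = 1 / 0.3718 = 2.6896
Σp_atraᵢ² = 0.05² + 0.11² + 0.31² + 0.28² + 0.02² + 0.23² = 0.0025 + 0.0121 + 0.0961 + 0.0784 + 0.0004 + 0.0529 = 0.2424
B_atra = 1 / 0.2424 = 4.1254
Highest B → broadest niche (most generalist): Rhinichthys atratulus (B = 4.13).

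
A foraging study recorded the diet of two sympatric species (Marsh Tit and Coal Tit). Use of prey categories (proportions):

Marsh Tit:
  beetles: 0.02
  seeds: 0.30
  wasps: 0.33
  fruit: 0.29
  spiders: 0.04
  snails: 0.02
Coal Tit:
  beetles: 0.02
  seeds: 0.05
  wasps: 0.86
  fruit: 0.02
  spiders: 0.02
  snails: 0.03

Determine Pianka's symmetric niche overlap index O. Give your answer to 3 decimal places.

Σ p₁ᵢp₂ᵢ = 0.0004 + 0.0150 + 0.2838 + 0.0058 + 0.0008 + 0.0006 = 0.3064
Σp_1ᵢ² = 0.02² + 0.30² + 0.33² + 0.29² + 0.04² + 0.02² = 0.0004 + 0.0900 + 0.1089 + 0.0841 + 0.0016 + 0.0004 = 0.2854
Σp_2ᵢ² = 0.02² + 0.05² + 0.86² + 0.02² + 0.02² + 0.03² = 0.0004 + 0.0025 + 0.7396 + 0.0004 + 0.0004 + 0.0009 = 0.7442
O = 0.3064 / √(0.2854 × 0.7442) = 0.3064 / 0.460863 = 0.66484

0.665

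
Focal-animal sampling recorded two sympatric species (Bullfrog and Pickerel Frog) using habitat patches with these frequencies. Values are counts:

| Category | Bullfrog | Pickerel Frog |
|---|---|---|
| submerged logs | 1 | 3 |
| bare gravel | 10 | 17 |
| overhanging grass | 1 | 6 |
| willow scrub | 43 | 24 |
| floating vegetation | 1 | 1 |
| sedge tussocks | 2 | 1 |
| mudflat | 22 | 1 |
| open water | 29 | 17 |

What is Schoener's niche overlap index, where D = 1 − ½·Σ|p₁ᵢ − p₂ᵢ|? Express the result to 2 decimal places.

0.73

Proportions for Bullfrog (n=109): 1/109=0.0092, 10/109=0.0917, 1/109=0.0092, 43/109=0.3945, 1/109=0.0092, 2/109=0.0183, 22/109=0.2018, 29/109=0.2661
Proportions for Pickerel Frog (n=70): 3/70=0.0429, 17/70=0.2429, 6/70=0.0857, 24/70=0.3429, 1/70=0.0143, 1/70=0.0143, 1/70=0.0143, 17/70=0.2429
Σ|p₁ᵢ − p₂ᵢ| = 0.0337 + 0.1512 + 0.0765 + 0.0516 + 0.0051 + 0.0040 + 0.1875 + 0.0232 = 0.5328
D = 1 − ½ × 0.5328 = 1 − 0.26640 = 0.73360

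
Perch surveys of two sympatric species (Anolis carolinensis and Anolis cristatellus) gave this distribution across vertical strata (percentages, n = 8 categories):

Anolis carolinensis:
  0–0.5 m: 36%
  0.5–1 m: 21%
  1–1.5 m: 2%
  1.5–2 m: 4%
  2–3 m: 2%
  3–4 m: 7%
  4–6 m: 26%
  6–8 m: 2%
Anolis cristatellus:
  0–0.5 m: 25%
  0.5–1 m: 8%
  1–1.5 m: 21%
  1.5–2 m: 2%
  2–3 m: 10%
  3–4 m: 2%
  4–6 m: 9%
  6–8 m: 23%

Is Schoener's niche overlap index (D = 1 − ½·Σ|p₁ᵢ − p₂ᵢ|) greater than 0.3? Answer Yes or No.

Yes

Convert percentages to proportions (divide by 100).
Σ|p₁ᵢ − p₂ᵢ| = 0.11 + 0.13 + 0.19 + 0.02 + 0.08 + 0.05 + 0.17 + 0.21 = 0.96
D = 1 − ½ × 0.96 = 1 − 0.480 = 0.5200
D = 0.5200 > 0.3 → Yes.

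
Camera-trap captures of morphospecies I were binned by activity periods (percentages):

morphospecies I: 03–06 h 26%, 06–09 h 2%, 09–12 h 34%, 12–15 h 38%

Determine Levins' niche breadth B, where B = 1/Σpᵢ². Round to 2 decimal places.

Convert percentages to proportions (divide by 100).
Σpᵢ² = 0.26² + 0.02² + 0.34² + 0.38² = 0.0676 + 0.0004 + 0.1156 + 0.1444 = 0.3280
B = 1 / 0.3280 = 3.0488

3.05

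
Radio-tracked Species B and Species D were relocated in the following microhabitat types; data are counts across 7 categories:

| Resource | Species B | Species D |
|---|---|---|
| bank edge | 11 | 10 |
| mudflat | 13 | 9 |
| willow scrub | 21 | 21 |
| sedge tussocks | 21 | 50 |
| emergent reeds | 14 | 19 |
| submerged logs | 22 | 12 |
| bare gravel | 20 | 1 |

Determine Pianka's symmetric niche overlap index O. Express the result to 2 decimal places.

Proportions for Species B (n=122): 11/122=0.0902, 13/122=0.1066, 21/122=0.1721, 21/122=0.1721, 14/122=0.1148, 22/122=0.1803, 20/122=0.1639
Proportions for Species D (n=122): 10/122=0.0820, 9/122=0.0738, 21/122=0.1721, 50/122=0.4098, 19/122=0.1557, 12/122=0.0984, 1/122=0.0082
Σ p₁ᵢp₂ᵢ = 0.007396 + 0.007867 + 0.029618 + 0.070527 + 0.017874 + 0.017742 + 0.001344 = 0.152368
Σp_1ᵢ² = 0.0902² + 0.1066² + 0.1721² + 0.1721² + 0.1148² + 0.1803² + 0.1639² = 0.008136 + 0.011364 + 0.029618 + 0.029618 + 0.013179 + 0.032508 + 0.026863 = 0.151286
Σp_2ᵢ² = 0.0820² + 0.0738² + 0.1721² + 0.4098² + 0.1557² + 0.0984² + 0.0082² = 0.006724 + 0.005446 + 0.029618 + 0.167936 + 0.024242 + 0.009683 + 0.000067 = 0.243716
O = 0.152368 / √(0.151286 × 0.243716) = 0.152368 / 0.1920178 = 0.7935

0.79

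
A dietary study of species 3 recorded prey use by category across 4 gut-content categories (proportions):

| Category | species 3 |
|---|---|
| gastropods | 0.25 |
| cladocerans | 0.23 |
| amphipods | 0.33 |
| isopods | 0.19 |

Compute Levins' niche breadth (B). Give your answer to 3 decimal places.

Σpᵢ² = 0.25² + 0.23² + 0.33² + 0.19² = 0.0625 + 0.0529 + 0.1089 + 0.0361 = 0.2604
B = 1 / 0.2604 = 3.84025

3.840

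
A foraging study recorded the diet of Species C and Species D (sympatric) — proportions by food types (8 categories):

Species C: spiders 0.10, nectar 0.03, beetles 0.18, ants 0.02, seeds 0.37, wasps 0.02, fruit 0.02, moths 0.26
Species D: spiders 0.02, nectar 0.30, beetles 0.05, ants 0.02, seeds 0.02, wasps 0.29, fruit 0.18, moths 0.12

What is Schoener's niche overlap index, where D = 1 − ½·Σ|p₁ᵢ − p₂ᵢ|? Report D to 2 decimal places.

Σ|p₁ᵢ − p₂ᵢ| = 0.08 + 0.27 + 0.13 + 0.00 + 0.35 + 0.27 + 0.16 + 0.14 = 1.40
D = 1 − ½ × 1.40 = 1 − 0.700 = 0.3000

0.30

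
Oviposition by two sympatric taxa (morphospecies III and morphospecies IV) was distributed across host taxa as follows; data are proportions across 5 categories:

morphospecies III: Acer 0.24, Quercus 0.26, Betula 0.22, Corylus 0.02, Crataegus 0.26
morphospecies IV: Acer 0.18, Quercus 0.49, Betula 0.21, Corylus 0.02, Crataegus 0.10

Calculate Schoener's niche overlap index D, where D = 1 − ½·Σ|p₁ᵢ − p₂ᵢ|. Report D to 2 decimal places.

0.77

Σ|p₁ᵢ − p₂ᵢ| = 0.06 + 0.23 + 0.01 + 0.00 + 0.16 = 0.46
D = 1 − ½ × 0.46 = 1 − 0.230 = 0.7700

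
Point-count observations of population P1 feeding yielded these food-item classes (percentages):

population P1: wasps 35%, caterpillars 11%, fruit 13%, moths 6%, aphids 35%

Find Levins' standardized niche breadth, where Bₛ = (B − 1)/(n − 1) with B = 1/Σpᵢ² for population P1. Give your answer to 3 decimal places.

0.651

Convert percentages to proportions (divide by 100).
Σpᵢ² = 0.35² + 0.11² + 0.13² + 0.06² + 0.35² = 0.1225 + 0.0121 + 0.0169 + 0.0036 + 0.1225 = 0.2776
B = 1 / 0.2776 = 3.60231
Bₛ = (B − 1)/(n − 1) = (3.60231 − 1)/(5 − 1) = 2.60231/4 = 0.65058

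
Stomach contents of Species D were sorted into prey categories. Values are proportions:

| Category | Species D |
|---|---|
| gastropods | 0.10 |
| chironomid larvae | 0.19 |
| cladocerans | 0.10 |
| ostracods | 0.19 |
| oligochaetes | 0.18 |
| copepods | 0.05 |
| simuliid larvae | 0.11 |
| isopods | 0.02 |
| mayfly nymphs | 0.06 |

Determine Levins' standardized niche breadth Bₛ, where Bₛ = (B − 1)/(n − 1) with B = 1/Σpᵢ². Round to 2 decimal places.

0.75

Σpᵢ² = 0.10² + 0.19² + 0.10² + 0.19² + 0.18² + 0.05² + 0.11² + 0.02² + 0.06² = 0.0100 + 0.0361 + 0.0100 + 0.0361 + 0.0324 + 0.0025 + 0.0121 + 0.0004 + 0.0036 = 0.1432
B = 1 / 0.1432 = 6.9832
Bₛ = (B − 1)/(n − 1) = (6.9832 − 1)/(9 − 1) = 5.9832/8 = 0.7479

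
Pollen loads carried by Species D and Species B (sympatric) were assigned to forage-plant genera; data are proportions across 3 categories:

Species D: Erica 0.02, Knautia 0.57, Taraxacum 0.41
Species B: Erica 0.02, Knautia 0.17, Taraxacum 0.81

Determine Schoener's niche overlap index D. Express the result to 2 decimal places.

0.60

Σ|p₁ᵢ − p₂ᵢ| = 0.00 + 0.40 + 0.40 = 0.80
D = 1 − ½ × 0.80 = 1 − 0.400 = 0.6000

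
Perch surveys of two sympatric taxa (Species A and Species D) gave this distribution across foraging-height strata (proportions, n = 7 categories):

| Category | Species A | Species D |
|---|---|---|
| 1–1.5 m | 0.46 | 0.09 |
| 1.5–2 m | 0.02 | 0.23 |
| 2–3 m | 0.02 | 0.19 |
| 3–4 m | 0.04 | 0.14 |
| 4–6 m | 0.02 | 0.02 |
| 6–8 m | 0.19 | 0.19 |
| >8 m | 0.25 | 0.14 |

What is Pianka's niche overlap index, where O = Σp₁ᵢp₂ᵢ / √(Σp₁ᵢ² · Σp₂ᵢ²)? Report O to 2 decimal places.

0.55

Σ p₁ᵢp₂ᵢ = 0.0414 + 0.0046 + 0.0038 + 0.0056 + 0.0004 + 0.0361 + 0.0350 = 0.1269
Σp_1ᵢ² = 0.46² + 0.02² + 0.02² + 0.04² + 0.02² + 0.19² + 0.25² = 0.2116 + 0.0004 + 0.0004 + 0.0016 + 0.0004 + 0.0361 + 0.0625 = 0.3130
Σp_2ᵢ² = 0.09² + 0.23² + 0.19² + 0.14² + 0.02² + 0.19² + 0.14² = 0.0081 + 0.0529 + 0.0361 + 0.0196 + 0.0004 + 0.0361 + 0.0196 = 0.1728
O = 0.1269 / √(0.3130 × 0.1728) = 0.1269 / 0.23256 = 0.5457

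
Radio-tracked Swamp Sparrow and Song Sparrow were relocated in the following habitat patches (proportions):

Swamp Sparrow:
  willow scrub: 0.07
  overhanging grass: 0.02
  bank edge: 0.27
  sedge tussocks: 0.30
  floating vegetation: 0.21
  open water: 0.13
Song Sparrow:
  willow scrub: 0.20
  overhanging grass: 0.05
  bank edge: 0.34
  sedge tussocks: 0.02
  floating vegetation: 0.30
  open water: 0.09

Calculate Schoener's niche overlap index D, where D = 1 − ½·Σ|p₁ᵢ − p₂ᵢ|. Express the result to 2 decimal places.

0.68

Σ|p₁ᵢ − p₂ᵢ| = 0.13 + 0.03 + 0.07 + 0.28 + 0.09 + 0.04 = 0.64
D = 1 − ½ × 0.64 = 1 − 0.320 = 0.6800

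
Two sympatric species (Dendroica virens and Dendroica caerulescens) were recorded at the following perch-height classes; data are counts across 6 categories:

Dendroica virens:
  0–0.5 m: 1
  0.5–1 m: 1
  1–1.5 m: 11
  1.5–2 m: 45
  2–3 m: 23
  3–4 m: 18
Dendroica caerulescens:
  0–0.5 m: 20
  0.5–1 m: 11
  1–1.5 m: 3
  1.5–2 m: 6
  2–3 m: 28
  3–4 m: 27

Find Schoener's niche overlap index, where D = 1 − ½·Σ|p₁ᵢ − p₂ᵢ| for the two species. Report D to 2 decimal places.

0.53

Proportions for Dendroica virens (n=99): 1/99=0.0101, 1/99=0.0101, 11/99=0.1111, 45/99=0.4545, 23/99=0.2323, 18/99=0.1818
Proportions for Dendroica caerulescens (n=95): 20/95=0.2105, 11/95=0.1158, 3/95=0.0316, 6/95=0.0632, 28/95=0.2947, 27/95=0.2842
Σ|p₁ᵢ − p₂ᵢ| = 0.2004 + 0.1057 + 0.0795 + 0.3913 + 0.0624 + 0.1024 = 0.9417
D = 1 − ½ × 0.9417 = 1 − 0.47085 = 0.52915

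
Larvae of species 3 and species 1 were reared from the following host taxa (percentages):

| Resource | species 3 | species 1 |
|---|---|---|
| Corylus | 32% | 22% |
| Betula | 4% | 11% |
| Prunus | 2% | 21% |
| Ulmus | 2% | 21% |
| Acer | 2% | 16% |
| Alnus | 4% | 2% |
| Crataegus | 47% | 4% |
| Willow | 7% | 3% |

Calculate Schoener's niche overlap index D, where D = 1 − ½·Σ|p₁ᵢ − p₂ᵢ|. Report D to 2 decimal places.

Convert percentages to proportions (divide by 100).
Σ|p₁ᵢ − p₂ᵢ| = 0.10 + 0.07 + 0.19 + 0.19 + 0.14 + 0.02 + 0.43 + 0.04 = 1.18
D = 1 − ½ × 1.18 = 1 − 0.590 = 0.4100

0.41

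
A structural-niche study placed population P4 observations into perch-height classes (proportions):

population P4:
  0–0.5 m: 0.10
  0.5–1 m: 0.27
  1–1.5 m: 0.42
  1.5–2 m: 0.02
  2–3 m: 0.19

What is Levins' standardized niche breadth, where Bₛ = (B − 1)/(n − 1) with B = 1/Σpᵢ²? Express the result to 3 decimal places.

Σpᵢ² = 0.10² + 0.27² + 0.42² + 0.02² + 0.19² = 0.0100 + 0.0729 + 0.1764 + 0.0004 + 0.0361 = 0.2958
B = 1 / 0.2958 = 3.38066
Bₛ = (B − 1)/(n − 1) = (3.38066 − 1)/(5 − 1) = 2.38066/4 = 0.59517

0.595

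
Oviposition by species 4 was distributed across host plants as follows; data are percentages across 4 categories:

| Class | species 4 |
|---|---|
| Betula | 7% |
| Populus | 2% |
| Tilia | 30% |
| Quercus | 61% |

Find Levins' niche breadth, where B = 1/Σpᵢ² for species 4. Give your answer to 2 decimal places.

Convert percentages to proportions (divide by 100).
Σpᵢ² = 0.07² + 0.02² + 0.30² + 0.61² = 0.0049 + 0.0004 + 0.0900 + 0.3721 = 0.4674
B = 1 / 0.4674 = 2.1395

2.14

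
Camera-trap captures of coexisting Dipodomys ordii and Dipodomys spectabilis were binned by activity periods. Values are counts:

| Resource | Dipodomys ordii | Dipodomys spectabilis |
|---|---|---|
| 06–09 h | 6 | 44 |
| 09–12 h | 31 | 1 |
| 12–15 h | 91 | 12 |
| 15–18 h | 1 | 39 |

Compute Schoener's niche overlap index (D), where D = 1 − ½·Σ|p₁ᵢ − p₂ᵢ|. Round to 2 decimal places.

0.19

Proportions for Dipodomys ordii (n=129): 6/129=0.0465, 31/129=0.2403, 91/129=0.7054, 1/129=0.0078
Proportions for Dipodomys spectabilis (n=96): 44/96=0.4583, 1/96=0.0104, 12/96=0.1250, 39/96=0.4063
Σ|p₁ᵢ − p₂ᵢ| = 0.4118 + 0.2299 + 0.5804 + 0.3985 = 1.6206
D = 1 − ½ × 1.6206 = 1 − 0.81030 = 0.18970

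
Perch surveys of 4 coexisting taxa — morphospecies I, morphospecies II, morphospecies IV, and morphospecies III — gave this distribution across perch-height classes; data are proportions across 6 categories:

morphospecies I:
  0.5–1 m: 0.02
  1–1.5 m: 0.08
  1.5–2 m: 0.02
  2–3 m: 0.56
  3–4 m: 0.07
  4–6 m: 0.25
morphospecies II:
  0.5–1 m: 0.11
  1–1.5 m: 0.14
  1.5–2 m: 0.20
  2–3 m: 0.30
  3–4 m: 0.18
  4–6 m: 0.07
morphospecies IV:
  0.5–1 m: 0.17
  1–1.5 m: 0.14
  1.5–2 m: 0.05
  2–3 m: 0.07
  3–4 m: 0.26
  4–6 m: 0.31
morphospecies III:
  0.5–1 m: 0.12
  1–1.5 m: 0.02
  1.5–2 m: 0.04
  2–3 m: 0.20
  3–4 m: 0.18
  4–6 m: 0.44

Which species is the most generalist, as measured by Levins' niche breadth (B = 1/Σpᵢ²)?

Σp_Iᵢ² = 0.02² + 0.08² + 0.02² + 0.56² + 0.07² + 0.25² = 0.0004 + 0.0064 + 0.0004 + 0.3136 + 0.0049 + 0.0625 = 0.3882
B_I = 1 / 0.3882 = 2.5760
Σp_IIᵢ² = 0.11² + 0.14² + 0.20² + 0.30² + 0.18² + 0.07² = 0.0121 + 0.0196 + 0.0400 + 0.0900 + 0.0324 + 0.0049 = 0.1990
B_II = 1 / 0.1990 = 5.0251
Σp_IVᵢ² = 0.17² + 0.14² + 0.05² + 0.07² + 0.26² + 0.31² = 0.0289 + 0.0196 + 0.0025 + 0.0049 + 0.0676 + 0.0961 = 0.2196
B_IV = 1 / 0.2196 = 4.5537
Σp_IIIᵢ² = 0.12² + 0.02² + 0.04² + 0.20² + 0.18² + 0.44² = 0.0144 + 0.0004 + 0.0016 + 0.0400 + 0.0324 + 0.1936 = 0.2824
B_III = 1 / 0.2824 = 3.5411
Highest B → broadest niche (most generalist): morphospecies II (B = 5.03).

morphospecies II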